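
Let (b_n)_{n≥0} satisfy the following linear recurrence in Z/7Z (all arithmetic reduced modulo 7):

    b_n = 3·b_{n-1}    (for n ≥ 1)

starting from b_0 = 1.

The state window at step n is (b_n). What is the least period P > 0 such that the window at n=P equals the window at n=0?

6

n=0: window = (1)
n=1: window = (3)
n=2: window = (2)
n=3: window = (6)
n=4: window = (4)
n=5: window = (5)
n=6: window = (1)
window at n=6 equals window at n=0 → period = 6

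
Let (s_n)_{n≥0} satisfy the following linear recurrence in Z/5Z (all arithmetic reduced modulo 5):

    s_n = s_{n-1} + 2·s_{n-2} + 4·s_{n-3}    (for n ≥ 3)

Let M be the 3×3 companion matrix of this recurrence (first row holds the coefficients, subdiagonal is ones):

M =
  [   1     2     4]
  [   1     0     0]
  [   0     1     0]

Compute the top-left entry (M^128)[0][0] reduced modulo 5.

(M^128)[0][0] is the top entry after applying M 128 times to the unit state (1, 0, 0). Equivalently it is h_{130} for the auxiliary sequence (h_n) obeying the same recurrence with h_2 = 1 and h_i = 0 for 0 ≤ i < 2:
h_3 = 1·1 + 2·0 + 4·0 = 1
h_4 = 1·1 + 2·1 + 4·0 = 3
h_5 = 1·3 + 2·1 + 4·1 = 4
h_6 = 1·4 + 2·3 + 4·1 = 4
h_7 = 1·4 + 2·4 + 4·3 = 4
h_8 = 1·4 + 2·4 + 4·4 = 3
h_9 = 1·3 + 2·4 + 4·4 = 2
h_10 = 1·2 + 2·3 + 4·4 = 4
h_11 = 1·4 + 2·2 + 4·3 = 0
h_12 = 1·0 + 2·4 + 4·2 = 1
h_13 = 1·1 + 2·0 + 4·4 = 2
h_14 = 1·2 + 2·1 + 4·0 = 4
h_15 = 1·4 + 2·2 + 4·1 = 2
h_16 = 1·2 + 2·4 + 4·2 = 3
h_17 = 1·3 + 2·2 + 4·4 = 3
h_18 = 1·3 + 2·3 + 4·2 = 2
h_19 = 1·2 + 2·3 + 4·3 = 0
h_20 = 1·0 + 2·2 + 4·3 = 1
h_21 = 1·1 + 2·0 + 4·2 = 4
h_22 = 1·4 + 2·1 + 4·0 = 1
h_23 = 1·1 + 2·4 + 4·1 = 3
h_24 = 1·3 + 2·1 + 4·4 = 1
h_25 = 1·1 + 2·3 + 4·1 = 1
h_26 = 1·1 + 2·1 + 4·3 = 0
h_27 = 1·0 + 2·1 + 4·1 = 1
h_28 = 1·1 + 2·0 + 4·1 = 0
h_29 = 1·0 + 2·1 + 4·0 = 2
h_30 = 1·2 + 2·0 + 4·1 = 1
h_31 = 1·1 + 2·2 + 4·0 = 0
h_32 = 1·0 + 2·1 + 4·2 = 0
h_33 = 1·0 + 2·0 + 4·1 = 4
h_34 = 1·4 + 2·0 + 4·0 = 4
h_35 = 1·4 + 2·4 + 4·0 = 2
h_36 = 1·2 + 2·4 + 4·4 = 1
h_37 = 1·1 + 2·2 + 4·4 = 1
h_38 = 1·1 + 2·1 + 4·2 = 1
h_39 = 1·1 + 2·1 + 4·1 = 2
h_40 = 1·2 + 2·1 + 4·1 = 3
h_41 = 1·3 + 2·2 + 4·1 = 1
h_42 = 1·1 + 2·3 + 4·2 = 0
h_43 = 1·0 + 2·1 + 4·3 = 4
h_44 = 1·4 + 2·0 + 4·1 = 3
h_45 = 1·3 + 2·4 + 4·0 = 1
h_46 = 1·1 + 2·3 + 4·4 = 3
h_47 = 1·3 + 2·1 + 4·3 = 2
h_48 = 1·2 + 2·3 + 4·1 = 2
h_49 = 1·2 + 2·2 + 4·3 = 3
h_50 = 1·3 + 2·2 + 4·2 = 0
h_51 = 1·0 + 2·3 + 4·2 = 4
h_52 = 1·4 + 2·0 + 4·3 = 1
h_53 = 1·1 + 2·4 + 4·0 = 4
h_54 = 1·4 + 2·1 + 4·4 = 2
h_55 = 1·2 + 2·4 + 4·1 = 4
h_56 = 1·4 + 2·2 + 4·4 = 4
h_57 = 1·4 + 2·4 + 4·2 = 0
h_58 = 1·0 + 2·4 + 4·4 = 4
h_59 = 1·4 + 2·0 + 4·4 = 0
h_60 = 1·0 + 2·4 + 4·0 = 3
h_61 = 1·3 + 2·0 + 4·4 = 4
h_62 = 1·4 + 2·3 + 4·0 = 0
h_63 = 1·0 + 2·4 + 4·3 = 0
h_64 = 1·0 + 2·0 + 4·4 = 1
(h_62, h_63, h_64) = (0, 0, 1) = (h_0, h_1, h_2), so the sequence has period 62.
130 ≡ 6 (mod 62), hence h_130 = h_6 = 4.

4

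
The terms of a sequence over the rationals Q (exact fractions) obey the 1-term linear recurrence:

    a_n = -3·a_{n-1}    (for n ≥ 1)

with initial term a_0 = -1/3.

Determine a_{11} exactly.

59049

a_1 = -3·-1/3 = 1
a_2 = -3·1 = -3
a_3 = -3·-3 = 9
a_4 = -3·9 = -27
a_5 = -3·-27 = 81
a_6 = -3·81 = -243
a_7 = -3·-243 = 729
a_8 = -3·729 = -2187
a_9 = -3·-2187 = 6561
a_10 = -3·6561 = -19683
a_11 = -3·-19683 = 59049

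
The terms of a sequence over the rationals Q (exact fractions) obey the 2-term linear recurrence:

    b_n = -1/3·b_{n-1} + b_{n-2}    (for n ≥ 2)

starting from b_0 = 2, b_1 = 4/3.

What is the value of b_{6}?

842/729

b_2 = -1/3·4/3 + 1·2 = 14/9
b_3 = -1/3·14/9 + 1·4/3 = 22/27
b_4 = -1/3·22/27 + 1·14/9 = 104/81
b_5 = -1/3·104/81 + 1·22/27 = 94/243
b_6 = -1/3·94/243 + 1·104/81 = 842/729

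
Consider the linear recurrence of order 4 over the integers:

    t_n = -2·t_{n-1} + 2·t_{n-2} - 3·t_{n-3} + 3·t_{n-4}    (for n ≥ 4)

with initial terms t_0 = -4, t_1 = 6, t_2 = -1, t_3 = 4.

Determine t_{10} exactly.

t_4 = -2·4 + 2·-1 + -3·6 + 3·-4 = -40
t_5 = -2·-40 + 2·4 + -3·-1 + 3·6 = 109
t_6 = -2·109 + 2·-40 + -3·4 + 3·-1 = -313
t_7 = -2·-313 + 2·109 + -3·-40 + 3·4 = 976
t_8 = -2·976 + 2·-313 + -3·109 + 3·-40 = -3025
t_9 = -2·-3025 + 2·976 + -3·-313 + 3·109 = 9268
t_10 = -2·9268 + 2·-3025 + -3·976 + 3·-313 = -28453

-28453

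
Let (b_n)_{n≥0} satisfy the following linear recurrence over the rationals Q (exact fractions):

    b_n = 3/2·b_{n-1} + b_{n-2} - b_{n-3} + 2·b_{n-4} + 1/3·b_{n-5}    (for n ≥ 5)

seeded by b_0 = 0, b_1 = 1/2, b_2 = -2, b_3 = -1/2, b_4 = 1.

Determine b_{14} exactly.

b_5 = 3/2·1 + 1·-1/2 + -1·-2 + 2·1/2 + 1/3·0 = 4
b_6 = 3/2·4 + 1·1 + -1·-1/2 + 2·-2 + 1/3·1/2 = 11/3
b_7 = 3/2·11/3 + 1·4 + -1·1 + 2·-1/2 + 1/3·-2 = 41/6
b_8 = 3/2·41/6 + 1·11/3 + -1·4 + 2·1 + 1/3·-1/2 = 47/4
b_9 = 3/2·47/4 + 1·41/6 + -1·11/3 + 2·4 + 1/3·1 = 233/8
b_10 = 3/2·233/8 + 1·47/4 + -1·41/6 + 2·11/3 + 1/3·4 = 2749/48
b_11 = 3/2·2749/48 + 1·233/8 + -1·47/4 + 2·41/6 + 1/3·11/3 = 34033/288
b_12 = 3/2·34033/288 + 1·2749/48 + -1·233/8 + 2·47/4 + 1/3·41/6 = 133159/576
b_13 = 3/2·133159/576 + 1·34033/288 + -1·2749/48 + 2·233/8 + 1/3·47/4 = 541249/1152
b_14 = 3/2·541249/1152 + 1·133159/576 + -1·34033/288 + 2·2749/48 + 1/3·233/8 = 2170391/2304

2170391/2304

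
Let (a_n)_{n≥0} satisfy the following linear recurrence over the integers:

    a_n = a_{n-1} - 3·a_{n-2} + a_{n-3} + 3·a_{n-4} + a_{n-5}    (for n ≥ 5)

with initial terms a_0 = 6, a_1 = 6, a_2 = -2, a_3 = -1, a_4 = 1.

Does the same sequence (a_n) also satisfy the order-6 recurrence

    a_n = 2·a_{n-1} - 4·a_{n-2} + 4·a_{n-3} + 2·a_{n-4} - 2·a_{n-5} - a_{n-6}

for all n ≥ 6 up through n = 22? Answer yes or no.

Terms a_0..a_22: 6, 6, -2, -1, 1, 26, 22, -60, -98, 183, 509, -296, -1994, -146, 7250, 5315, -22859, -33986, 61510, 163804, -117974, -672693, -4423
n=6: candidate gives 22, actual a_6 = 22 ✓
n=7: candidate gives -60, actual a_7 = -60 ✓
n=8: candidate gives -98, actual a_8 = -98 ✓
n=9: candidate gives 183, actual a_9 = 183 ✓
n=10: candidate gives 509, actual a_10 = 509 ✓
n=11: candidate gives -296, actual a_11 = -296 ✓
n=12: candidate gives -1994, actual a_12 = -1994 ✓
n=13: candidate gives -146, actual a_13 = -146 ✓
n=14: candidate gives 7250, actual a_14 = 7250 ✓
n=15: candidate gives 5315, actual a_15 = 5315 ✓
n=16: candidate gives -22859, actual a_16 = -22859 ✓
n=17: candidate gives -33986, actual a_17 = -33986 ✓
n=18: candidate gives 61510, actual a_18 = 61510 ✓
n=19: candidate gives 163804, actual a_19 = 163804 ✓
n=20: candidate gives -117974, actual a_20 = -117974 ✓
n=21: candidate gives -672693, actual a_21 = -672693 ✓
n=22: candidate gives -4423, actual a_22 = -4423 ✓

yes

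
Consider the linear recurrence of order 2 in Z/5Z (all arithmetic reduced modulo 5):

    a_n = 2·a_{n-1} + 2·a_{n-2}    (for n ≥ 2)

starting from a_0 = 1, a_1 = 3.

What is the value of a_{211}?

a_2 = 2·3 + 2·1 = 3
a_3 = 2·3 + 2·3 = 2
a_4 = 2·2 + 2·3 = 0
a_5 = 2·0 + 2·2 = 4
a_6 = 2·4 + 2·0 = 3
a_7 = 2·3 + 2·4 = 4
a_8 = 2·4 + 2·3 = 4
a_9 = 2·4 + 2·4 = 1
a_10 = 2·1 + 2·4 = 0
a_11 = 2·0 + 2·1 = 2
a_12 = 2·2 + 2·0 = 4
a_13 = 2·4 + 2·2 = 2
a_14 = 2·2 + 2·4 = 2
a_15 = 2·2 + 2·2 = 3
a_16 = 2·3 + 2·2 = 0
a_17 = 2·0 + 2·3 = 1
a_18 = 2·1 + 2·0 = 2
a_19 = 2·2 + 2·1 = 1
a_20 = 2·1 + 2·2 = 1
a_21 = 2·1 + 2·1 = 4
a_22 = 2·4 + 2·1 = 0
a_23 = 2·0 + 2·4 = 3
a_24 = 2·3 + 2·0 = 1
a_25 = 2·1 + 2·3 = 3
(a_24, a_25) = (1, 3) = (a_0, a_1), so the sequence has period 24.
211 ≡ 19 (mod 24), hence a_211 = a_19 = 1.

1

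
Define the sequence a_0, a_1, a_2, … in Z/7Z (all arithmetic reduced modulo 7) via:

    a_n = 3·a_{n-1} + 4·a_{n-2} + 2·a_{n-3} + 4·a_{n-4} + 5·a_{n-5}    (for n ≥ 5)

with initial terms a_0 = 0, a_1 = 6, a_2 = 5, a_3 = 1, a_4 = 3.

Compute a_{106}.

a_5 = 3·3 + 4·1 + 2·5 + 4·6 + 5·0 = 5
a_6 = 3·5 + 4·3 + 2·1 + 4·5 + 5·6 = 2
a_7 = 3·2 + 4·5 + 2·3 + 4·1 + 5·5 = 5
a_8 = 3·5 + 4·2 + 2·5 + 4·3 + 5·1 = 1
a_9 = 3·1 + 4·5 + 2·2 + 4·5 + 5·3 = 6
a_10 = 3·6 + 4·1 + 2·5 + 4·2 + 5·5 = 2
a_11 = 3·2 + 4·6 + 2·1 + 4·5 + 5·2 = 6
a_12 = 3·6 + 4·2 + 2·6 + 4·1 + 5·5 = 4
a_13 = 3·4 + 4·6 + 2·2 + 4·6 + 5·1 = 6
a_14 = 3·6 + 4·4 + 2·6 + 4·2 + 5·6 = 0
a_15 = 3·0 + 4·6 + 2·4 + 4·6 + 5·2 = 3
a_16 = 3·3 + 4·0 + 2·6 + 4·4 + 5·6 = 4
a_17 = 3·4 + 4·3 + 2·0 + 4·6 + 5·4 = 5
a_18 = 3·5 + 4·4 + 2·3 + 4·0 + 5·6 = 4
a_19 = 3·4 + 4·5 + 2·4 + 4·3 + 5·0 = 3
a_20 = 3·3 + 4·4 + 2·5 + 4·4 + 5·3 = 3
a_21 = 3·3 + 4·3 + 2·4 + 4·5 + 5·4 = 6
a_22 = 3·6 + 4·3 + 2·3 + 4·4 + 5·5 = 0
a_23 = 3·0 + 4·6 + 2·3 + 4·3 + 5·4 = 6
a_24 = 3·6 + 4·0 + 2·6 + 4·3 + 5·3 = 1
a_25 = 3·1 + 4·6 + 2·0 + 4·6 + 5·3 = 3
a_26 = 3·3 + 4·1 + 2·6 + 4·0 + 5·6 = 6
a_27 = 3·6 + 4·3 + 2·1 + 4·6 + 5·0 = 0
a_28 = 3·0 + 4·6 + 2·3 + 4·1 + 5·6 = 1
a_29 = 3·1 + 4·0 + 2·6 + 4·3 + 5·1 = 4
a_30 = 3·4 + 4·1 + 2·0 + 4·6 + 5·3 = 6
a_31 = 3·6 + 4·4 + 2·1 + 4·0 + 5·6 = 3
a_32 = 3·3 + 4·6 + 2·4 + 4·1 + 5·0 = 3
a_33 = 3·3 + 4·3 + 2·6 + 4·4 + 5·1 = 5
a_34 = 3·5 + 4·3 + 2·3 + 4·6 + 5·4 = 0
a_35 = 3·0 + 4·5 + 2·3 + 4·3 + 5·6 = 5
a_36 = 3·5 + 4·0 + 2·5 + 4·3 + 5·3 = 3
a_37 = 3·3 + 4·5 + 2·0 + 4·5 + 5·3 = 1
a_38 = 3·1 + 4·3 + 2·5 + 4·0 + 5·5 = 1
a_39 = 3·1 + 4·1 + 2·3 + 4·5 + 5·0 = 5
a_40 = 3·5 + 4·1 + 2·1 + 4·3 + 5·5 = 2
a_41 = 3·2 + 4·5 + 2·1 + 4·1 + 5·3 = 5
a_42 = 3·5 + 4·2 + 2·5 + 4·1 + 5·1 = 0
a_43 = 3·0 + 4·5 + 2·2 + 4·5 + 5·1 = 0
a_44 = 3·0 + 4·0 + 2·5 + 4·2 + 5·5 = 1
a_45 = 3·1 + 4·0 + 2·0 + 4·5 + 5·2 = 5
a_46 = 3·5 + 4·1 + 2·0 + 4·0 + 5·5 = 2
a_47 = 3·2 + 4·5 + 2·1 + 4·0 + 5·0 = 0
a_48 = 3·0 + 4·2 + 2·5 + 4·1 + 5·0 = 1
a_49 = 3·1 + 4·0 + 2·2 + 4·5 + 5·1 = 4
a_50 = 3·4 + 4·1 + 2·0 + 4·2 + 5·5 = 0
a_51 = 3·0 + 4·4 + 2·1 + 4·0 + 5·2 = 0
a_52 = 3·0 + 4·0 + 2·4 + 4·1 + 5·0 = 5
a_53 = 3·5 + 4·0 + 2·0 + 4·4 + 5·1 = 1
a_54 = 3·1 + 4·5 + 2·0 + 4·0 + 5·4 = 1
a_55 = 3·1 + 4·1 + 2·5 + 4·0 + 5·0 = 3
a_56 = 3·3 + 4·1 + 2·1 + 4·5 + 5·0 = 0
a_57 = 3·0 + 4·3 + 2·1 + 4·1 + 5·5 = 1
a_58 = 3·1 + 4·0 + 2·3 + 4·1 + 5·1 = 4
a_59 = 3·4 + 4·1 + 2·0 + 4·3 + 5·1 = 5
a_60 = 3·5 + 4·4 + 2·1 + 4·0 + 5·3 = 6
a_61 = 3·6 + 4·5 + 2·4 + 4·1 + 5·0 = 1
a_62 = 3·1 + 4·6 + 2·5 + 4·4 + 5·1 = 2
a_63 = 3·2 + 4·1 + 2·6 + 4·5 + 5·4 = 6
a_64 = 3·6 + 4·2 + 2·1 + 4·6 + 5·5 = 0
a_65 = 3·0 + 4·6 + 2·2 + 4·1 + 5·6 = 6
a_66 = 3·6 + 4·0 + 2·6 + 4·2 + 5·1 = 1
a_67 = 3·1 + 4·6 + 2·0 + 4·6 + 5·2 = 5
a_68 = 3·5 + 4·1 + 2·6 + 4·0 + 5·6 = 5
a_69 = 3·5 + 4·5 + 2·1 + 4·6 + 5·0 = 5
a_70 = 3·5 + 4·5 + 2·5 + 4·1 + 5·6 = 2
a_71 = 3·2 + 4·5 + 2·5 + 4·5 + 5·1 = 5
a_72 = 3·5 + 4·2 + 2·5 + 4·5 + 5·5 = 1
a_73 = 3·1 + 4·5 + 2·2 + 4·5 + 5·5 = 2
a_74 = 3·2 + 4·1 + 2·5 + 4·2 + 5·5 = 4
a_75 = 3·4 + 4·2 + 2·1 + 4·5 + 5·2 = 3
a_76 = 3·3 + 4·4 + 2·2 + 4·1 + 5·5 = 2
a_77 = 3·2 + 4·3 + 2·4 + 4·2 + 5·1 = 4
a_78 = 3·4 + 4·2 + 2·3 + 4·4 + 5·2 = 3
a_79 = 3·3 + 4·4 + 2·2 + 4·3 + 5·4 = 5
a_80 = 3·5 + 4·3 + 2·4 + 4·2 + 5·3 = 2
a_81 = 3·2 + 4·5 + 2·3 + 4·4 + 5·2 = 2
a_82 = 3·2 + 4·2 + 2·5 + 4·3 + 5·4 = 0
a_83 = 3·0 + 4·2 + 2·2 + 4·5 + 5·3 = 5
a_84 = 3·5 + 4·0 + 2·2 + 4·2 + 5·5 = 3
a_85 = 3·3 + 4·5 + 2·0 + 4·2 + 5·2 = 5
a_86 = 3·5 + 4·3 + 2·5 + 4·0 + 5·2 = 5
a_87 = 3·5 + 4·5 + 2·3 + 4·5 + 5·0 = 5
a_88 = 3·5 + 4·5 + 2·5 + 4·3 + 5·5 = 5
a_89 = 3·5 + 4·5 + 2·5 + 4·5 + 5·3 = 3
a_90 = 3·3 + 4·5 + 2·5 + 4·5 + 5·5 = 0
a_91 = 3·0 + 4·3 + 2·5 + 4·5 + 5·5 = 4
a_92 = 3·4 + 4·0 + 2·3 + 4·5 + 5·5 = 0
a_93 = 3·0 + 4·4 + 2·0 + 4·3 + 5·5 = 4
a_94 = 3·4 + 4·0 + 2·4 + 4·0 + 5·3 = 0
a_95 = 3·0 + 4·4 + 2·0 + 4·4 + 5·0 = 4
a_96 = 3·4 + 4·0 + 2·4 + 4·0 + 5·4 = 5
a_97 = 3·5 + 4·4 + 2·0 + 4·4 + 5·0 = 5
a_98 = 3·5 + 4·5 + 2·4 + 4·0 + 5·4 = 0
a_99 = 3·0 + 4·5 + 2·5 + 4·4 + 5·0 = 4
a_100 = 3·4 + 4·0 + 2·5 + 4·5 + 5·4 = 6
a_101 = 3·6 + 4·4 + 2·0 + 4·5 + 5·5 = 2
a_102 = 3·2 + 4·6 + 2·4 + 4·0 + 5·5 = 0
a_103 = 3·0 + 4·2 + 2·6 + 4·4 + 5·0 = 1
a_104 = 3·1 + 4·0 + 2·2 + 4·6 + 5·4 = 2
a_105 = 3·2 + 4·1 + 2·0 + 4·2 + 5·6 = 6
a_106 = 3·6 + 4·2 + 2·1 + 4·0 + 5·2 = 3

3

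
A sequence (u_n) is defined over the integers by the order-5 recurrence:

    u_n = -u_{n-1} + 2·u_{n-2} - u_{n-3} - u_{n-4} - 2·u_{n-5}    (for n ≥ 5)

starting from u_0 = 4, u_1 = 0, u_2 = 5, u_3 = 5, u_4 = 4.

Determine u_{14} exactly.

5257

u_5 = -1·4 + 2·5 + -1·5 + -1·0 + -2·4 = -7
u_6 = -1·-7 + 2·4 + -1·5 + -1·5 + -2·0 = 5
u_7 = -1·5 + 2·-7 + -1·4 + -1·5 + -2·5 = -38
u_8 = -1·-38 + 2·5 + -1·-7 + -1·4 + -2·5 = 41
u_9 = -1·41 + 2·-38 + -1·5 + -1·-7 + -2·4 = -123
u_10 = -1·-123 + 2·41 + -1·-38 + -1·5 + -2·-7 = 252
u_11 = -1·252 + 2·-123 + -1·41 + -1·-38 + -2·5 = -511
u_12 = -1·-511 + 2·252 + -1·-123 + -1·41 + -2·-38 = 1173
u_13 = -1·1173 + 2·-511 + -1·252 + -1·-123 + -2·41 = -2406
u_14 = -1·-2406 + 2·1173 + -1·-511 + -1·252 + -2·-123 = 5257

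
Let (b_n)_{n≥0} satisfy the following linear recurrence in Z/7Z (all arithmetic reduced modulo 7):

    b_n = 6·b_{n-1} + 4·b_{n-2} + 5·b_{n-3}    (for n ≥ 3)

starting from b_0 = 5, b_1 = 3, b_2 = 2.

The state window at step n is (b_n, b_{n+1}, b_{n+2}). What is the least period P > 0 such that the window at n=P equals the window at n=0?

n=0: window = (5, 3, 2)
n=1: window = (3, 2, 0)
n=2: window = (2, 0, 2)
n=3: window = (0, 2, 1)
n=4: window = (2, 1, 0)
n=5: window = (1, 0, 0)
n=6: window = (0, 0, 5)
n=7: window = (0, 5, 2)
n=8: window = (5, 2, 4)
n=9: window = (2, 4, 1)
n=10: window = (4, 1, 4)
n=11: window = (1, 4, 6)
n=12: window = (4, 6, 1)
n=13: window = (6, 1, 1)
n=14: window = (1, 1, 5)
n=15: window = (1, 5, 4)
n=16: window = (5, 4, 0)
n=17: window = (4, 0, 6)
n=18: window = (0, 6, 0)
n=19: window = (6, 0, 3)
n=20: window = (0, 3, 6)
n=21: window = (3, 6, 6)
n=22: window = (6, 6, 5)
n=23: window = (6, 5, 0)
n=24: window = (5, 0, 1)
n=25: window = (0, 1, 3)
n=26: window = (1, 3, 1)
n=27: window = (3, 1, 2)
n=28: window = (1, 2, 3)
n=29: window = (2, 3, 3)
n=30: window = (3, 3, 5)
n=31: window = (3, 5, 1)
n=32: window = (5, 1, 6)
n=33: window = (1, 6, 2)
n=34: window = (6, 2, 6)
n=35: window = (2, 6, 4)
n=36: window = (6, 4, 2)
n=37: window = (4, 2, 2)
n=38: window = (2, 2, 5)
n=39: window = (2, 5, 6)
n=40: window = (5, 6, 3)
…
n=46: window = (4, 4, 5)
n=47: window = (4, 5, 3)
n=48: window = (5, 3, 2)
window at n=48 equals window at n=0 → period = 48

48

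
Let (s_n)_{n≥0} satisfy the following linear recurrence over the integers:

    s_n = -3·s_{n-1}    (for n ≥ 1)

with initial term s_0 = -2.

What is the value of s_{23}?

188286357654

s_1 = -3·-2 = 6
s_2 = -3·6 = -18
s_3 = -3·-18 = 54
s_4 = -3·54 = -162
s_5 = -3·-162 = 486
s_6 = -3·486 = -1458
s_7 = -3·-1458 = 4374
s_8 = -3·4374 = -13122
s_9 = -3·-13122 = 39366
s_10 = -3·39366 = -118098
s_11 = -3·-118098 = 354294
s_12 = -3·354294 = -1062882
s_13 = -3·-1062882 = 3188646
s_14 = -3·3188646 = -9565938
s_15 = -3·-9565938 = 28697814
s_16 = -3·28697814 = -86093442
s_17 = -3·-86093442 = 258280326
s_18 = -3·258280326 = -774840978
s_19 = -3·-774840978 = 2324522934
s_20 = -3·2324522934 = -6973568802
s_21 = -3·-6973568802 = 20920706406
s_22 = -3·20920706406 = -62762119218
s_23 = -3·-62762119218 = 188286357654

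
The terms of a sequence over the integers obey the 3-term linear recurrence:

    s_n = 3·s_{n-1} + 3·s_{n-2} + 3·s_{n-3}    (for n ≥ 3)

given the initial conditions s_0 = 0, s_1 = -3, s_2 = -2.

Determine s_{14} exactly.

s_3 = 3·-2 + 3·-3 + 3·0 = -15
s_4 = 3·-15 + 3·-2 + 3·-3 = -60
s_5 = 3·-60 + 3·-15 + 3·-2 = -231
s_6 = 3·-231 + 3·-60 + 3·-15 = -918
s_7 = 3·-918 + 3·-231 + 3·-60 = -3627
s_8 = 3·-3627 + 3·-918 + 3·-231 = -14328
s_9 = 3·-14328 + 3·-3627 + 3·-918 = -56619
s_10 = 3·-56619 + 3·-14328 + 3·-3627 = -223722
s_11 = 3·-223722 + 3·-56619 + 3·-14328 = -884007
s_12 = 3·-884007 + 3·-223722 + 3·-56619 = -3493044
s_13 = 3·-3493044 + 3·-884007 + 3·-223722 = -13802319
s_14 = 3·-13802319 + 3·-3493044 + 3·-884007 = -54538110

-54538110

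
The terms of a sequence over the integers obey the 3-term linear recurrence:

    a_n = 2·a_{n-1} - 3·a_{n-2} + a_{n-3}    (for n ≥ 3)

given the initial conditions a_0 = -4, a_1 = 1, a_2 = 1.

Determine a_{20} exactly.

6603

a_3 = 2·1 + -3·1 + 1·-4 = -5
a_4 = 2·-5 + -3·1 + 1·1 = -12
a_5 = 2·-12 + -3·-5 + 1·1 = -8
a_6 = 2·-8 + -3·-12 + 1·-5 = 15
a_7 = 2·15 + -3·-8 + 1·-12 = 42
a_8 = 2·42 + -3·15 + 1·-8 = 31
a_9 = 2·31 + -3·42 + 1·15 = -49
a_10 = 2·-49 + -3·31 + 1·42 = -149
a_11 = 2·-149 + -3·-49 + 1·31 = -120
a_12 = 2·-120 + -3·-149 + 1·-49 = 158
a_13 = 2·158 + -3·-120 + 1·-149 = 527
a_14 = 2·527 + -3·158 + 1·-120 = 460
a_15 = 2·460 + -3·527 + 1·158 = -503
a_16 = 2·-503 + -3·460 + 1·527 = -1859
a_17 = 2·-1859 + -3·-503 + 1·460 = -1749
a_18 = 2·-1749 + -3·-1859 + 1·-503 = 1576
a_19 = 2·1576 + -3·-1749 + 1·-1859 = 6540
a_20 = 2·6540 + -3·1576 + 1·-1749 = 6603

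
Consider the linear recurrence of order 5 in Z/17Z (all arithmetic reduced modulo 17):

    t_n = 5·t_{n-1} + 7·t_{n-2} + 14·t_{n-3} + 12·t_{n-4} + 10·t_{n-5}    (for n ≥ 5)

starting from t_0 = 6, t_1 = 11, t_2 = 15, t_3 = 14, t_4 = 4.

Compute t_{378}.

t_5 = 5·4 + 7·14 + 14·15 + 12·11 + 10·6 = 10
t_6 = 5·10 + 7·4 + 14·14 + 12·15 + 10·11 = 3
t_7 = 5·3 + 7·10 + 14·4 + 12·14 + 10·15 = 0
t_8 = 5·0 + 7·3 + 14·10 + 12·4 + 10·14 = 9
t_9 = 5·9 + 7·0 + 14·3 + 12·10 + 10·4 = 9
t_10 = 5·9 + 7·9 + 14·0 + 12·3 + 10·10 = 6
Continuing the recurrence:
  t_11 = 11;  t_12 = 8;  t_13 = 8;  t_14 = 4;  t_15 = 6;  t_16 = 2
  t_17 = 12;  t_18 = 14;  t_19 = 5;  t_20 = 1;  t_21 = 9;  t_22 = 2
  t_23 = 15;  t_24 = 5;  t_25 = 4;  t_26 = 5;  t_27 = 0;  t_28 = 12
  t_29 = 7;  t_30 = 15;  t_31 = 2;  t_32 = 0;  t_33 = 3;  t_34 = 4
  t_35 = 11;  t_36 = 9;  t_37 = 10;  t_38 = 5;  t_39 = 2;  t_40 = 12
  t_41 = 14;  t_42 = 2;  t_43 = 10;  t_44 = 16;  t_45 = 7;  t_46 = 9
  t_47 = 16;  t_48 = 6;  t_49 = 2;  t_50 = 12;  t_51 = 15;  t_52 = 11
  t_53 = 4;  t_54 = 12;  t_55 = 15;  t_56 = 4;  t_57 = 9;  t_58 = 8
  t_59 = 0;  t_60 = 6;  t_61 = 1;  t_62 = 12;  t_63 = 10;  t_64 = 16
  t_65 = 16;  t_66 = 10;  t_67 = 14;  t_68 = 10;  t_69 = 11;  t_70 = 6
  t_71 = 5;  t_72 = 5;  t_73 = 2;  t_74 = 8;  t_75 = 6;  t_76 = 3
  t_77 = 5;  t_78 = 8;  t_79 = 14;  t_80 = 3;  t_81 = 9;  t_82 = 0
  t_83 = 13;  t_84 = 10;  t_85 = 7;  t_86 = 3;  t_87 = 3;  t_88 = 10
  t_89 = 8;  t_90 = 3;  t_91 = 5;  t_92 = 2;  t_93 = 11;  t_94 = 0
  t_95 = 8;  t_96 = 13;  t_97 = 1;  t_98 = 12;  t_99 = 5;  t_100 = 2
  t_101 = 15;  t_102 = 7;  t_103 = 8;  t_104 = 16;  t_105 = 9;  t_106 = 10
  t_107 = 10;  t_108 = 8;  t_109 = 8;  t_110 = 4;  t_111 = 0;  t_112 = 13
  t_113 = 8;  t_114 = 4;  t_115 = 9;  t_116 = 1;  t_117 = 10;  t_118 = 5
  t_119 = 2;  t_120 = 15;  t_121 = 0;  t_122 = 4;  t_123 = 15;  t_124 = 14
  t_125 = 7;  t_126 = 0;  t_127 = 6;  t_128 = 4;  t_129 = 14;  t_130 = 14
  t_131 = 7;  t_132 = 12;  t_133 = 3;  t_134 = 12;  t_135 = 14;  t_136 = 2
  t_137 = 7;  t_138 = 11;  t_139 = 12;  t_140 = 8;  t_141 = 8;  t_142 = 7
  t_143 = 15;  t_144 = 10;  t_145 = 4;  t_146 = 5;  t_147 = 1;  t_148 = 9
  t_149 = 15;  t_150 = 14;  t_151 = 6;  t_152 = 14;  t_153 = 0;  t_154 = 7
  t_155 = 1;  t_156 = 10;  t_157 = 6;  t_158 = 11;  t_159 = 13;  t_160 = 16
  t_161 = 4;  t_162 = 13;  t_163 = 5;  t_164 = 1;  t_165 = 5;  t_166 = 9
  t_167 = 12;  t_168 = 0;  t_169 = 8;  t_170 = 9;  t_171 = 12;  t_172 = 15
  t_173 = 7;  t_174 = 3;  t_175 = 15;  t_176 = 1;  t_177 = 12;  t_178 = 9
  t_179 = 13;  t_180 = 16;  t_181 = 9;  t_182 = 6;  t_183 = 2;  t_184 = 7
  t_185 = 10;  t_186 = 0;  t_187 = 14;  t_188 = 8;  t_189 = 5;  t_190 = 3
  t_191 = 7;  t_192 = 5;  t_193 = 1;  t_194 = 3;  t_195 = 2;  t_196 = 5
  t_197 = 7;  t_198 = 8;  t_199 = 9;  t_200 = 7;  t_201 = 4;  t_202 = 4
  t_203 = 11;  t_204 = 7;  t_205 = 14;  t_206 = 4;  t_207 = 14;  t_208 = 12
  t_209 = 10;  t_210 = 8;  t_211 = 10;  t_212 = 3;  t_213 = 12;  t_214 = 9
  t_215 = 14;  t_216 = 12;  t_217 = 16;  t_218 = 10;  t_219 = 10;  t_220 = 16
  t_221 = 7;  t_222 = 6;  t_223 = 13;  t_224 = 4;  t_225 = 14;  t_226 = 14
  t_227 = 15;  t_228 = 3;  t_229 = 14;  t_230 = 14;  t_231 = 3;  t_232 = 2
  t_233 = 0;  t_234 = 7;  t_235 = 1;  t_236 = 6;  t_237 = 2;  t_238 = 14
  t_239 = 12;  t_240 = 13;  t_241 = 4;  t_242 = 8;  t_243 = 7;  t_244 = 15
  t_245 = 6;  t_246 = 12;  t_247 = 0;  t_248 = 10;  t_249 = 15;  t_250 = 9
  t_251 = 2;  t_252 = 12;  t_253 = 4;  t_254 = 16;  t_255 = 16;  t_256 = 4
  t_257 = 14;  t_258 = 10;  t_259 = 12;  t_260 = 7;  t_261 = 8;  t_262 = 7
  t_263 = 8;  t_264 = 14;  t_265 = 16;  t_266 = 12;  t_267 = 7;  t_268 = 13
  t_269 = 2;  t_270 = 10;  t_271 = 8;  t_272 = 7;  t_273 = 11;  t_274 = 16
  t_275 = 9;  t_276 = 16;  t_277 = 8;  t_278 = 2;  t_279 = 14;  t_280 = 2
  t_281 = 1;  t_282 = 13;  t_283 = 16;  t_284 = 9;  t_285 = 14;  t_286 = 13
  t_287 = 16;  t_288 = 6;  t_289 = 4;  t_290 = 4;  t_291 = 12;  t_292 = 2
  t_293 = 3;  t_294 = 13;  t_295 = 9;  t_296 = 16;  t_297 = 7;  t_298 = 0
  t_299 = 1;  t_300 = 11;  t_301 = 0;  t_302 = 8;  t_303 = 2;  t_304 = 4
  t_305 = 1;  t_306 = 4;  t_307 = 0;  t_308 = 8;  t_309 = 12;  t_310 = 4
  t_311 = 1;  t_312 = 8;  t_313 = 4;  t_314 = 3;  t_315 = 3;  t_316 = 11
  t_317 = 8;  t_318 = 14;  t_319 = 6;  t_320 = 11;  t_321 = 6;  t_322 = 14
  t_323 = 2;  t_324 = 10;  t_325 = 0;  t_326 = 3;  t_327 = 13;  t_328 = 5
  t_329 = 3;  t_330 = 13;  t_331 = 2;  t_332 = 10;  t_333 = 9;  t_334 = 6
  t_335 = 13;  t_336 = 16;  t_337 = 4;  t_338 = 0;  t_339 = 9;  t_340 = 15
  t_341 = 6;  t_342 = 12;  t_343 = 12;  t_344 = 5;  t_345 = 6;  t_346 = 12
  t_347 = 11;  t_348 = 12;  t_349 = 2;  t_350 = 10;  t_351 = 8;  t_352 = 1
  t_353 = 5;  t_354 = 12;  t_355 = 16;  t_356 = 3;  t_357 = 8;  t_358 = 3
  t_359 = 0;  t_360 = 6;  t_361 = 11;  t_362 = 9;  t_363 = 15;  t_364 = 7
  t_365 = 16;  t_366 = 13;  t_367 = 1;  t_368 = 10;  t_369 = 8;  t_370 = 15
  t_371 = 5;  t_372 = 15;  t_373 = 6;  t_374 = 6;  t_375 = 16;  t_376 = 11
t_377 = 5·11 + 7·16 + 14·6 + 12·6 + 10·15 = 14
t_378 = 5·14 + 7·11 + 14·16 + 12·6 + 10·6 = 10

10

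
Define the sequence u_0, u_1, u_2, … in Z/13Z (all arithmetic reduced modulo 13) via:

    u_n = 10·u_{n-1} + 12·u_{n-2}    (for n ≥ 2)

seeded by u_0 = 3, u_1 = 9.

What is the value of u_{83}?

8

u_2 = 10·9 + 12·3 = 9
u_3 = 10·9 + 12·9 = 3
u_4 = 10·3 + 12·9 = 8
u_5 = 10·8 + 12·3 = 12
u_6 = 10·12 + 12·8 = 8
u_7 = 10·8 + 12·12 = 3
u_8 = 10·3 + 12·8 = 9
(u_7, u_8) = (3, 9) = (u_0, u_1), so the sequence has period 7.
83 ≡ 6 (mod 7), hence u_83 = u_6 = 8.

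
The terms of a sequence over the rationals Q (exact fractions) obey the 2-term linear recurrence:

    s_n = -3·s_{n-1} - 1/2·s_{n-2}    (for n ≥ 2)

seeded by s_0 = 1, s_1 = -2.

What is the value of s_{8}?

44449/16

s_2 = -3·-2 + -1/2·1 = 11/2
s_3 = -3·11/2 + -1/2·-2 = -31/2
s_4 = -3·-31/2 + -1/2·11/2 = 175/4
s_5 = -3·175/4 + -1/2·-31/2 = -247/2
s_6 = -3·-247/2 + -1/2·175/4 = 2789/8
s_7 = -3·2789/8 + -1/2·-247/2 = -7873/8
s_8 = -3·-7873/8 + -1/2·2789/8 = 44449/16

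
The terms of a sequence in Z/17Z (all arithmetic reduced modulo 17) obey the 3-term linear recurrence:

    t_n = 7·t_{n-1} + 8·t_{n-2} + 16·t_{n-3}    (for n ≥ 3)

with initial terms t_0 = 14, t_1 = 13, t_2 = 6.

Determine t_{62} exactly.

11

t_3 = 7·6 + 8·13 + 16·14 = 13
t_4 = 7·13 + 8·6 + 16·13 = 7
t_5 = 7·7 + 8·13 + 16·6 = 11
t_6 = 7·11 + 8·7 + 16·13 = 1
t_7 = 7·1 + 8·11 + 16·7 = 3
t_8 = 7·3 + 8·1 + 16·11 = 1
t_9 = 7·1 + 8·3 + 16·1 = 13
t_10 = 7·13 + 8·1 + 16·3 = 11
t_11 = 7·11 + 8·13 + 16·1 = 10
t_12 = 7·10 + 8·11 + 16·13 = 9
t_13 = 7·9 + 8·10 + 16·11 = 13
t_14 = 7·13 + 8·9 + 16·10 = 0
t_15 = 7·0 + 8·13 + 16·9 = 10
t_16 = 7·10 + 8·0 + 16·13 = 6
t_17 = 7·6 + 8·10 + 16·0 = 3
t_18 = 7·3 + 8·6 + 16·10 = 8
t_19 = 7·8 + 8·3 + 16·6 = 6
t_20 = 7·6 + 8·8 + 16·3 = 1
t_21 = 7·1 + 8·6 + 16·8 = 13
t_22 = 7·13 + 8·1 + 16·6 = 8
t_23 = 7·8 + 8·13 + 16·1 = 6
t_24 = 7·6 + 8·8 + 16·13 = 8
t_25 = 7·8 + 8·6 + 16·8 = 11
t_26 = 7·11 + 8·8 + 16·6 = 16
t_27 = 7·16 + 8·11 + 16·8 = 5
t_28 = 7·5 + 8·16 + 16·11 = 16
t_29 = 7·16 + 8·5 + 16·16 = 0
t_30 = 7·0 + 8·16 + 16·5 = 4
t_31 = 7·4 + 8·0 + 16·16 = 12
t_32 = 7·12 + 8·4 + 16·0 = 14
t_33 = 7·14 + 8·12 + 16·4 = 3
t_34 = 7·3 + 8·14 + 16·12 = 2
t_35 = 7·2 + 8·3 + 16·14 = 7
t_36 = 7·7 + 8·2 + 16·3 = 11
t_37 = 7·11 + 8·7 + 16·2 = 12
t_38 = 7·12 + 8·11 + 16·7 = 12
t_39 = 7·12 + 8·12 + 16·11 = 16
t_40 = 7·16 + 8·12 + 16·12 = 9
t_41 = 7·9 + 8·16 + 16·12 = 9
t_42 = 7·9 + 8·9 + 16·16 = 0
t_43 = 7·0 + 8·9 + 16·9 = 12
t_44 = 7·12 + 8·0 + 16·9 = 7
t_45 = 7·7 + 8·12 + 16·0 = 9
t_46 = 7·9 + 8·7 + 16·12 = 5
t_47 = 7·5 + 8·9 + 16·7 = 15
t_48 = 7·15 + 8·5 + 16·9 = 0
t_49 = 7·0 + 8·15 + 16·5 = 13
t_50 = 7·13 + 8·0 + 16·15 = 8
t_51 = 7·8 + 8·13 + 16·0 = 7
t_52 = 7·7 + 8·8 + 16·13 = 15
t_53 = 7·15 + 8·7 + 16·8 = 0
t_54 = 7·0 + 8·15 + 16·7 = 11
t_55 = 7·11 + 8·0 + 16·15 = 11
t_56 = 7·11 + 8·11 + 16·0 = 12
t_57 = 7·12 + 8·11 + 16·11 = 8
t_58 = 7·8 + 8·12 + 16·11 = 5
t_59 = 7·5 + 8·8 + 16·12 = 2
t_60 = 7·2 + 8·5 + 16·8 = 12
t_61 = 7·12 + 8·2 + 16·5 = 10
t_62 = 7·10 + 8·12 + 16·2 = 11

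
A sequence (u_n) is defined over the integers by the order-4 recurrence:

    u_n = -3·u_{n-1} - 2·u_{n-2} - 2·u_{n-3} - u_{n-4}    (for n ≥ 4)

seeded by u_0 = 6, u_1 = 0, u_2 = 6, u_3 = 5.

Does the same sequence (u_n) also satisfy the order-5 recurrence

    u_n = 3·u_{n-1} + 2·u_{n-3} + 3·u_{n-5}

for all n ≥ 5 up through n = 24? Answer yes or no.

no

Terms u_0..u_24: 6, 0, 6, 5, -33, 77, -181, 450, -1109, 2712, -6637, 16255, -39806, 97470, -238671, 584430, -1431082, 3504258, -8580799, 21011615, -51450681, 125986153, -308499528, 755416025, -1849770644
n=5: candidate gives -69, actual u_5 = 77 ✗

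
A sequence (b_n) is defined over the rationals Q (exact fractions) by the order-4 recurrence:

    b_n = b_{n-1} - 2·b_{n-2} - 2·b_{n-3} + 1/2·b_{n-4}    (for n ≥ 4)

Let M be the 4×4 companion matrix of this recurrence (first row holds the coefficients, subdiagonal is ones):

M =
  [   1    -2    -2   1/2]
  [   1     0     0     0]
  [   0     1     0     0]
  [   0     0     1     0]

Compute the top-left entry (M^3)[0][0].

(M^3)[0][0] is the top entry after applying M 3 times to the unit state (1, 0, 0, 0). Equivalently it is h_{6} for the auxiliary sequence (h_n) obeying the same recurrence with h_3 = 1 and h_i = 0 for 0 ≤ i < 3:
h_4 = 1·1 + -2·0 + -2·0 + 1/2·0 = 1
h_5 = 1·1 + -2·1 + -2·0 + 1/2·0 = -1
h_6 = 1·-1 + -2·1 + -2·1 + 1/2·0 = -5

-5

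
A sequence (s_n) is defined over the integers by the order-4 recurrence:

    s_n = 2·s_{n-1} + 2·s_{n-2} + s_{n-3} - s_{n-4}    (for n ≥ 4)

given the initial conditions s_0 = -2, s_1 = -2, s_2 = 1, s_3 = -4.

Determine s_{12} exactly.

s_4 = 2·-4 + 2·1 + 1·-2 + -1·-2 = -6
s_5 = 2·-6 + 2·-4 + 1·1 + -1·-2 = -17
s_6 = 2·-17 + 2·-6 + 1·-4 + -1·1 = -51
s_7 = 2·-51 + 2·-17 + 1·-6 + -1·-4 = -138
s_8 = 2·-138 + 2·-51 + 1·-17 + -1·-6 = -389
s_9 = 2·-389 + 2·-138 + 1·-51 + -1·-17 = -1088
s_10 = 2·-1088 + 2·-389 + 1·-138 + -1·-51 = -3041
s_11 = 2·-3041 + 2·-1088 + 1·-389 + -1·-138 = -8509
s_12 = 2·-8509 + 2·-3041 + 1·-1088 + -1·-389 = -23799

-23799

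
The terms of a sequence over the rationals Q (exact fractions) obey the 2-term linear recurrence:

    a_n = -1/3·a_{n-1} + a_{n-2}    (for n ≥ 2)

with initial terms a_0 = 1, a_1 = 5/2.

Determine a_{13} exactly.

a_2 = -1/3·5/2 + 1·1 = 1/6
a_3 = -1/3·1/6 + 1·5/2 = 22/9
a_4 = -1/3·22/9 + 1·1/6 = -35/54
a_5 = -1/3·-35/54 + 1·22/9 = 431/162
a_6 = -1/3·431/162 + 1·-35/54 = -373/243
a_7 = -1/3·-373/243 + 1·431/162 = 4625/1458
a_8 = -1/3·4625/1458 + 1·-373/243 = -11339/4374
a_9 = -1/3·-11339/4374 + 1·4625/1458 = 26482/6561
a_10 = -1/3·26482/6561 + 1·-11339/4374 = -155015/39366
a_11 = -1/3·-155015/39366 + 1·26482/6561 = 631691/118098
a_12 = -1/3·631691/118098 + 1·-155015/39366 = -1013413/177147
a_13 = -1/3·-1013413/177147 + 1·631691/118098 = 7712045/1062882

7712045/1062882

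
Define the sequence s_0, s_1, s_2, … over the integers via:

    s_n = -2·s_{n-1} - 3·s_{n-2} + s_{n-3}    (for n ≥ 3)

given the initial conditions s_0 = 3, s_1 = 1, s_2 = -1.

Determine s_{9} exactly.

s_3 = -2·-1 + -3·1 + 1·3 = 2
s_4 = -2·2 + -3·-1 + 1·1 = 0
s_5 = -2·0 + -3·2 + 1·-1 = -7
s_6 = -2·-7 + -3·0 + 1·2 = 16
s_7 = -2·16 + -3·-7 + 1·0 = -11
s_8 = -2·-11 + -3·16 + 1·-7 = -33
s_9 = -2·-33 + -3·-11 + 1·16 = 115

115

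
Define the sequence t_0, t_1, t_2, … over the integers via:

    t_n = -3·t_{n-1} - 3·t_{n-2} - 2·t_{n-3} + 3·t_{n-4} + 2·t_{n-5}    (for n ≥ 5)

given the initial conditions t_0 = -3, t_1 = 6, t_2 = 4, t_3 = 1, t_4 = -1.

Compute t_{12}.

1432

t_5 = -3·-1 + -3·1 + -2·4 + 3·6 + 2·-3 = 4
t_6 = -3·4 + -3·-1 + -2·1 + 3·4 + 2·6 = 13
t_7 = -3·13 + -3·4 + -2·-1 + 3·1 + 2·4 = -38
t_8 = -3·-38 + -3·13 + -2·4 + 3·-1 + 2·1 = 66
t_9 = -3·66 + -3·-38 + -2·13 + 3·4 + 2·-1 = -100
t_10 = -3·-100 + -3·66 + -2·-38 + 3·13 + 2·4 = 225
t_11 = -3·225 + -3·-100 + -2·66 + 3·-38 + 2·13 = -595
t_12 = -3·-595 + -3·225 + -2·-100 + 3·66 + 2·-38 = 1432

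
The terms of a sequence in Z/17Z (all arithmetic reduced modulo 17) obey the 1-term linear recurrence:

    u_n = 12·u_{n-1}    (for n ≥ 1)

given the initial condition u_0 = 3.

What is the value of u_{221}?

u_1 = 12·3 = 2
u_2 = 12·2 = 7
u_3 = 12·7 = 16
u_4 = 12·16 = 5
u_5 = 12·5 = 9
u_6 = 12·9 = 6
u_7 = 12·6 = 4
u_8 = 12·4 = 14
u_9 = 12·14 = 15
u_10 = 12·15 = 10
u_11 = 12·10 = 1
u_12 = 12·1 = 12
u_13 = 12·12 = 8
u_14 = 12·8 = 11
u_15 = 12·11 = 13
u_16 = 12·13 = 3
(u_16) = (3) = (u_0), so the sequence has period 16.
221 ≡ 13 (mod 16), hence u_221 = u_13 = 8.

8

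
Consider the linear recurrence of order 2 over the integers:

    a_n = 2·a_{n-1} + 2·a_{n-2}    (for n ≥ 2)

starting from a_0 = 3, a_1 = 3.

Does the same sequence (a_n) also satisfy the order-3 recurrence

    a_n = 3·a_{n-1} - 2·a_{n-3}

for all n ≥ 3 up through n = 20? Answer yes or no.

Terms a_0..a_20: 3, 3, 12, 30, 84, 228, 624, 1704, 4656, 12720, 34752, 94944, 259392, 708672, 1936128, 5289600, 14451456, 39482112, 107867136, 294698496, 805131264
n=3: candidate gives 30, actual a_3 = 30 ✓
n=4: candidate gives 84, actual a_4 = 84 ✓
n=5: candidate gives 228, actual a_5 = 228 ✓
n=6: candidate gives 624, actual a_6 = 624 ✓
n=7: candidate gives 1704, actual a_7 = 1704 ✓
n=8: candidate gives 4656, actual a_8 = 4656 ✓
n=9: candidate gives 12720, actual a_9 = 12720 ✓
n=10: candidate gives 34752, actual a_10 = 34752 ✓
n=11: candidate gives 94944, actual a_11 = 94944 ✓
n=12: candidate gives 259392, actual a_12 = 259392 ✓
n=13: candidate gives 708672, actual a_13 = 708672 ✓
n=14: candidate gives 1936128, actual a_14 = 1936128 ✓
n=15: candidate gives 5289600, actual a_15 = 5289600 ✓
n=16: candidate gives 14451456, actual a_16 = 14451456 ✓
n=17: candidate gives 39482112, actual a_17 = 39482112 ✓
n=18: candidate gives 107867136, actual a_18 = 107867136 ✓
n=19: candidate gives 294698496, actual a_19 = 294698496 ✓
n=20: candidate gives 805131264, actual a_20 = 805131264 ✓

yes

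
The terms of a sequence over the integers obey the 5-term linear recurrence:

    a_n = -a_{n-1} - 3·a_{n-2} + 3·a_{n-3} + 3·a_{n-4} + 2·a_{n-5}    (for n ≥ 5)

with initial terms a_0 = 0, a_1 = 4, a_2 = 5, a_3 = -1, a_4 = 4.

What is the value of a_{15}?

20342

a_5 = -1·4 + -3·-1 + 3·5 + 3·4 + 2·0 = 26
a_6 = -1·26 + -3·4 + 3·-1 + 3·5 + 2·4 = -18
a_7 = -1·-18 + -3·26 + 3·4 + 3·-1 + 2·5 = -41
a_8 = -1·-41 + -3·-18 + 3·26 + 3·4 + 2·-1 = 183
a_9 = -1·183 + -3·-41 + 3·-18 + 3·26 + 2·4 = -28
a_10 = -1·-28 + -3·183 + 3·-41 + 3·-18 + 2·26 = -646
a_11 = -1·-646 + -3·-28 + 3·183 + 3·-41 + 2·-18 = 1120
a_12 = -1·1120 + -3·-646 + 3·-28 + 3·183 + 2·-41 = 1201
a_13 = -1·1201 + -3·1120 + 3·-646 + 3·-28 + 2·183 = -6217
a_14 = -1·-6217 + -3·1201 + 3·1120 + 3·-646 + 2·-28 = 3980
a_15 = -1·3980 + -3·-6217 + 3·1201 + 3·1120 + 2·-646 = 20342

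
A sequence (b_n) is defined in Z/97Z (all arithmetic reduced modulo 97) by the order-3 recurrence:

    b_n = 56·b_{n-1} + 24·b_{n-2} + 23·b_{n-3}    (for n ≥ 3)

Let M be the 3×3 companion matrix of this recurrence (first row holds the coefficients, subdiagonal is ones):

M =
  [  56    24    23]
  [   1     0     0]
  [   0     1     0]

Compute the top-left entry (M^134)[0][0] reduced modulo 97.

(M^134)[0][0] is the top entry after applying M 134 times to the unit state (1, 0, 0). Equivalently it is h_{136} for the auxiliary sequence (h_n) obeying the same recurrence with h_2 = 1 and h_i = 0 for 0 ≤ i < 2:
h_3 = 56·1 + 24·0 + 23·0 = 56
h_4 = 56·56 + 24·1 + 23·0 = 56
h_5 = 56·56 + 24·56 + 23·1 = 41
h_6 = 56·41 + 24·56 + 23·56 = 78
h_7 = 56·78 + 24·41 + 23·56 = 44
h_8 = 56·44 + 24·78 + 23·41 = 41
Continuing the recurrence:
  h_9 = 5;  h_10 = 45;  h_11 = 91;  h_12 = 83;  h_13 = 10;  h_14 = 86
  h_15 = 78;  h_16 = 66;  h_17 = 77;  h_18 = 27;  h_19 = 28;  h_20 = 10
  h_21 = 10;  h_22 = 86;  h_23 = 48;  h_24 = 35;  h_25 = 46;  h_26 = 58
  h_27 = 16;  h_28 = 48;  h_29 = 41;  h_30 = 33;  h_31 = 56;  h_32 = 21
  h_33 = 78;  h_34 = 49;  h_35 = 55;  h_36 = 36;  h_37 = 1;  h_38 = 51
  h_39 = 22;  h_40 = 54;  h_41 = 69;  h_42 = 40;  h_43 = 94;  h_44 = 51
  h_45 = 18;  h_46 = 29;  h_47 = 28;  h_48 = 59;  h_49 = 84;  h_50 = 71
  h_51 = 74;  h_52 = 20;  h_53 = 67;  h_54 = 17;  h_55 = 13;  h_56 = 58
  h_57 = 71;  h_58 = 41;  h_59 = 96;  h_60 = 39;  h_61 = 96;  h_62 = 81
  h_63 = 74;  h_64 = 51;  h_65 = 93;  h_66 = 83;  h_67 = 2;  h_68 = 72
  h_69 = 72;  h_70 = 83;  h_71 = 78;  h_72 = 62;  h_73 = 75;  h_74 = 13
  h_75 = 74;  h_76 = 70;  h_77 = 78;  h_78 = 87;  h_79 = 12;  h_80 = 92
  h_81 = 69;  h_82 = 43;  h_83 = 69;  h_84 = 81;  h_85 = 3;  h_86 = 13
  h_87 = 44;  h_88 = 32;  h_89 = 43;  h_90 = 17;  h_91 = 4;  h_92 = 69
  h_93 = 83;  h_94 = 91;  h_95 = 42;  h_96 = 43;  h_97 = 77;  h_98 = 5
  h_99 = 13;  h_100 = 0;  h_101 = 39;  h_102 = 58;  h_103 = 13;  h_104 = 10
  h_105 = 72;  h_106 = 12;  h_107 = 11;  h_108 = 38;  h_109 = 49;  h_110 = 29
  h_111 = 85;  h_112 = 84;  h_113 = 39;  h_114 = 44;  h_115 = 94;  h_116 = 39
  h_117 = 20;  h_118 = 47;  h_119 = 32;  h_120 = 82;  h_121 = 39;  h_122 = 38
  h_123 = 3;  h_124 = 37;  h_125 = 11;  h_126 = 21;  h_127 = 60;  h_128 = 43
  h_129 = 63;  h_130 = 23;  h_131 = 6;  h_132 = 9;  h_133 = 13;  h_134 = 15
h_135 = 56·15 + 24·13 + 23·9 = 1
h_136 = 56·1 + 24·15 + 23·13 = 36

36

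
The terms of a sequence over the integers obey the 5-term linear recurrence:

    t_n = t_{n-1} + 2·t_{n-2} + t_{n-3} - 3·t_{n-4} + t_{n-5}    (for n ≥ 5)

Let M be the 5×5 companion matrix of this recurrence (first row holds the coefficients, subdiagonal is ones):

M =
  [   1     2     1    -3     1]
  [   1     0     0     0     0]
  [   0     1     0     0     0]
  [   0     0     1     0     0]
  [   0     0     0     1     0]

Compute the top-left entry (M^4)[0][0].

(M^4)[0][0] is the top entry after applying M 4 times to the unit state (1, 0, 0, 0, 0). Equivalently it is h_{8} for the auxiliary sequence (h_n) obeying the same recurrence with h_4 = 1 and h_i = 0 for 0 ≤ i < 4:
h_5 = 1·1 + 2·0 + 1·0 + -3·0 + 1·0 = 1
h_6 = 1·1 + 2·1 + 1·0 + -3·0 + 1·0 = 3
h_7 = 1·3 + 2·1 + 1·1 + -3·0 + 1·0 = 6
h_8 = 1·6 + 2·3 + 1·1 + -3·1 + 1·0 = 10

10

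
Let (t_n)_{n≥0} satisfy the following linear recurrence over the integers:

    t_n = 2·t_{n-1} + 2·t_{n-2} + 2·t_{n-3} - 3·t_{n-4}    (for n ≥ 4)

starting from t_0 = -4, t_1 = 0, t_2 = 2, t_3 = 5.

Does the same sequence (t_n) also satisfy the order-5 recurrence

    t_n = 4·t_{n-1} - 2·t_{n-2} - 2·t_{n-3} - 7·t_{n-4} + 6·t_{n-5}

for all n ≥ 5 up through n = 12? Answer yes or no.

Terms t_0..t_12: -4, 0, 2, 5, 26, 66, 188, 545, 1520, 4308, 12182, 34385, 97190
n=5: candidate gives 66, actual t_5 = 66 ✓
n=6: candidate gives 188, actual t_6 = 188 ✓
n=7: candidate gives 545, actual t_7 = 545 ✓
n=8: candidate gives 1520, actual t_8 = 1520 ✓
n=9: candidate gives 4308, actual t_9 = 4308 ✓
n=10: candidate gives 12182, actual t_10 = 12182 ✓
n=11: candidate gives 34385, actual t_11 = 34385 ✓
n=12: candidate gives 97190, actual t_12 = 97190 ✓

yes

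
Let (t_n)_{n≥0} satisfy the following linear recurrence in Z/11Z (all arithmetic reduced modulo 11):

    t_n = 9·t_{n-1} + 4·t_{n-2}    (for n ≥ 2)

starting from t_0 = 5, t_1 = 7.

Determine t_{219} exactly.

t_2 = 9·7 + 4·5 = 6
t_3 = 9·6 + 4·7 = 5
t_4 = 9·5 + 4·6 = 3
t_5 = 9·3 + 4·5 = 3
t_6 = 9·3 + 4·3 = 6
t_7 = 9·6 + 4·3 = 0
t_8 = 9·0 + 4·6 = 2
t_9 = 9·2 + 4·0 = 7
t_10 = 9·7 + 4·2 = 5
t_11 = 9·5 + 4·7 = 7
(t_10, t_11) = (5, 7) = (t_0, t_1), so the sequence has period 10.
219 ≡ 9 (mod 10), hence t_219 = t_9 = 7.

7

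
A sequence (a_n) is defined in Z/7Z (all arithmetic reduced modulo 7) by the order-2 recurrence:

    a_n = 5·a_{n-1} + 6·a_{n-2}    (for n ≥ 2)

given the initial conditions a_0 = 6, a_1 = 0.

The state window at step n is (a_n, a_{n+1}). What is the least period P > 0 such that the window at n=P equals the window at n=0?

14

n=0: window = (6, 0)
n=1: window = (0, 1)
n=2: window = (1, 5)
n=3: window = (5, 3)
n=4: window = (3, 3)
n=5: window = (3, 5)
n=6: window = (5, 1)
n=7: window = (1, 0)
n=8: window = (0, 6)
n=9: window = (6, 2)
n=10: window = (2, 4)
n=11: window = (4, 4)
n=12: window = (4, 2)
n=13: window = (2, 6)
n=14: window = (6, 0)
window at n=14 equals window at n=0 → period = 14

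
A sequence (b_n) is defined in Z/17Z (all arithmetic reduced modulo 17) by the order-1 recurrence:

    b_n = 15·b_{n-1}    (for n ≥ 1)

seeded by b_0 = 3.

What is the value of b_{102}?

b_1 = 15·3 = 11
b_2 = 15·11 = 12
b_3 = 15·12 = 10
b_4 = 15·10 = 14
b_5 = 15·14 = 6
b_6 = 15·6 = 5
b_7 = 15·5 = 7
b_8 = 15·7 = 3
(b_8) = (3) = (b_0), so the sequence has period 8.
102 ≡ 6 (mod 8), hence b_102 = b_6 = 5.

5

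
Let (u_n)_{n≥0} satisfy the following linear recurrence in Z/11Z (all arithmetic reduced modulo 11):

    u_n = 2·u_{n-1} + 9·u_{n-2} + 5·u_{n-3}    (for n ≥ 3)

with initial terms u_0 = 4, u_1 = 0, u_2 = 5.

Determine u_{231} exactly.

u_3 = 2·5 + 9·0 + 5·4 = 8
u_4 = 2·8 + 9·5 + 5·0 = 6
u_5 = 2·6 + 9·8 + 5·5 = 10
u_6 = 2·10 + 9·6 + 5·8 = 4
u_7 = 2·4 + 9·10 + 5·6 = 7
u_8 = 2·7 + 9·4 + 5·10 = 1
Continuing the recurrence:
  u_9 = 8;  u_10 = 5;  u_11 = 10;  u_12 = 6;  u_13 = 6;  u_14 = 6
  u_15 = 8;  u_16 = 1;  u_17 = 5;  u_18 = 4;  u_19 = 3;  u_20 = 1
  u_21 = 5;  u_22 = 1;  u_23 = 8;  u_24 = 6;  u_25 = 1;  u_26 = 8
  u_27 = 0;  u_28 = 0;  u_29 = 7;  u_30 = 3;  u_31 = 3;  u_32 = 2
  u_33 = 2;  u_34 = 4;  u_35 = 3;  u_36 = 8;  u_37 = 8;  u_38 = 4
  u_39 = 10;  u_40 = 8;  u_41 = 5;  u_42 = 0;  u_43 = 8;  u_44 = 8
  u_45 = 0;  u_46 = 2;  u_47 = 0;  u_48 = 7;  u_49 = 2;  u_50 = 1
  u_51 = 0;  u_52 = 8;  u_53 = 10;  u_54 = 4;  u_55 = 6;  u_56 = 10
  u_57 = 6;  u_58 = 0;  u_59 = 5;  u_60 = 7;  u_61 = 4;  u_62 = 8
  u_63 = 10;  u_64 = 2;  u_65 = 2;  u_66 = 6;  u_67 = 7;  u_68 = 1
  u_69 = 7;  u_70 = 3;  u_71 = 8;  u_72 = 1;  u_73 = 1;  u_74 = 7
  u_75 = 6;  u_76 = 3;  u_77 = 7;  u_78 = 5;  u_79 = 0;  u_80 = 3
  u_81 = 9;  u_82 = 1;  u_83 = 10;  u_84 = 8;  u_85 = 1;  u_86 = 3
  u_87 = 0;  u_88 = 10;  u_89 = 2;  u_90 = 6;  u_91 = 3;  u_92 = 4
  u_93 = 10;  u_94 = 5;  u_95 = 10;  u_96 = 5;  u_97 = 4;  u_98 = 4
  u_99 = 3;  u_100 = 7;  u_101 = 6;  u_102 = 2;  u_103 = 5;  u_104 = 3
  u_105 = 6;  u_106 = 9;  u_107 = 10;  u_108 = 10;  u_109 = 1;  u_110 = 10
  u_111 = 2;  u_112 = 0;  u_113 = 2;  u_114 = 3;  u_115 = 2;  u_116 = 8
  u_117 = 5;  u_118 = 4;  u_119 = 5;  u_120 = 5;  u_121 = 9;  u_122 = 0
  u_123 = 7;  u_124 = 4;  u_125 = 5;  u_126 = 4;  u_127 = 7;  u_128 = 9
  u_129 = 2;  u_130 = 10;  u_131 = 6;  u_132 = 2;  u_133 = 9;  u_134 = 0
  u_135 = 3;  u_136 = 7;  u_137 = 8;  u_138 = 6;  u_139 = 9;  u_140 = 2
  u_141 = 5;  u_142 = 7;  u_143 = 3;  u_144 = 6;  u_145 = 8;  u_146 = 8
  u_147 = 8;  u_148 = 7;  u_149 = 5;  u_150 = 3;  u_151 = 9;  u_152 = 4
  u_153 = 5;  u_154 = 3;  u_155 = 5;  u_156 = 7;  u_157 = 8;  u_158 = 5
  u_159 = 7;  u_160 = 0;  u_161 = 0;  u_162 = 2;  u_163 = 4;  u_164 = 4
  u_165 = 10;  u_166 = 10;  u_167 = 9;  u_168 = 4;  u_169 = 7;  u_170 = 7
  u_171 = 9;  u_172 = 6;  u_173 = 7;  u_174 = 3;  u_175 = 0;  u_176 = 7
  u_177 = 7;  u_178 = 0;  u_179 = 10;  u_180 = 0;  u_181 = 2;  u_182 = 10
  u_183 = 5;  u_184 = 0;  u_185 = 7;  u_186 = 6;  u_187 = 9;  u_188 = 8
  u_189 = 6;  u_190 = 8;  u_191 = 0;  u_192 = 3;  u_193 = 2;  u_194 = 9
  u_195 = 7;  u_196 = 6;  u_197 = 10;  u_198 = 10;  u_199 = 8;  u_200 = 2
  u_201 = 5;  u_202 = 2;  u_203 = 4;  u_204 = 7;  u_205 = 5;  u_206 = 5
  u_207 = 2;  u_208 = 8;  u_209 = 4;  u_210 = 2;  u_211 = 3;  u_212 = 0
  u_213 = 4;  u_214 = 1;  u_215 = 5;  u_216 = 6;  u_217 = 7;  u_218 = 5
  u_219 = 4;  u_220 = 0;  u_221 = 6;  u_222 = 10;  u_223 = 8;  u_224 = 4
  u_225 = 9;  u_226 = 6;  u_227 = 3;  u_228 = 6;  u_229 = 3
u_230 = 2·3 + 9·6 + 5·3 = 9
u_231 = 2·9 + 9·3 + 5·6 = 9

9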